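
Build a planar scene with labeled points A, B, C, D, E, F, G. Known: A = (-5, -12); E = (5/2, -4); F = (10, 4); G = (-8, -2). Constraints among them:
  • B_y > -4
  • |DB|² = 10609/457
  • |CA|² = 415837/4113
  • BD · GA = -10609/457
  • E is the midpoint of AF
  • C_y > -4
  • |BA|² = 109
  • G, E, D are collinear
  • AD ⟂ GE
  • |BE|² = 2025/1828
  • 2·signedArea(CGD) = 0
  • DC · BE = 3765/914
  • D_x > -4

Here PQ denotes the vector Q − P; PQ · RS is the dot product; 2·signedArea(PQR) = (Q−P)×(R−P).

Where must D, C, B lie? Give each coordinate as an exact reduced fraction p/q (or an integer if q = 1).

1. D_x = -1493/457  [G, E, D are collinear ∩ AD ⟂ GE]
2. D_y = -1326/457  [G, E, D are collinear ∩ AD ⟂ GE]
   → D = (-1493/457, -1326/457)
3. B_x = 670/457  [line -3·x + 10·y + 19390/457 = 0 ∩ |BA|² = 109]
4. B_y = -1738/457  [line -3·x + 10·y + 19390/457 = 0 ∩ |BA|² = 109]
   → B = (670/457, -1738/457)
5. C_x = 264/457  [2·signedArea(CGD) = 0 ∩ DC · BE = 3765/914]
6. C_y = -4982/1371  [2·signedArea(CGD) = 0 ∩ DC · BE = 3765/914]
   → C = (264/457, -4982/1371)

B = (670/457, -1738/457)
C = (264/457, -4982/1371)
D = (-1493/457, -1326/457)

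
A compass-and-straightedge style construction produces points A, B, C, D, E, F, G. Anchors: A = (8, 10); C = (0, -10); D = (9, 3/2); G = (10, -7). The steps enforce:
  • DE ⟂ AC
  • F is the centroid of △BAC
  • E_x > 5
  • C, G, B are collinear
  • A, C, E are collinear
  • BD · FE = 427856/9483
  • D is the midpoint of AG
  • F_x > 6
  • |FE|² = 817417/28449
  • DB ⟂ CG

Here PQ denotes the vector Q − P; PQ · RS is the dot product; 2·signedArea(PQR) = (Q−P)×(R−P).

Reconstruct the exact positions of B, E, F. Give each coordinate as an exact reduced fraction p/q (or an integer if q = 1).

B = (1245/109, -1433/218)
E = (151/29, 175/58)
F = (2117/327, -1433/654)

1. B_x = 1245/109  [C, G, B are collinear ∩ DB ⟂ CG]
2. B_y = -1433/218  [C, G, B are collinear ∩ DB ⟂ CG]
   → B = (1245/109, -1433/218)
3. E_x = 151/29  [A, C, E are collinear ∩ DE ⟂ AC]
4. E_y = 175/58  [A, C, E are collinear ∩ DE ⟂ AC]
   → E = (151/29, 175/58)
5. F_x = 2117/327  [F is the centroid of △BAC]
6. F_y = -1433/654  [F is the centroid of △BAC]
   → F = (2117/327, -1433/654)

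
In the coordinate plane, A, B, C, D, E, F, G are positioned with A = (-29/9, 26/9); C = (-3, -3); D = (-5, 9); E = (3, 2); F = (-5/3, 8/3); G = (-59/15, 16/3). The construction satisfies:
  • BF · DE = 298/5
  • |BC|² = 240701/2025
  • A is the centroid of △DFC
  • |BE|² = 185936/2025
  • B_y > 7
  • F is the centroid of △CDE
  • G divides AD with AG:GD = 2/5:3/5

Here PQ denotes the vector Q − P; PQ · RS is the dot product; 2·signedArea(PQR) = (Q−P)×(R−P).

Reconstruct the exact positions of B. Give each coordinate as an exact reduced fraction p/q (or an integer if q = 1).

B = (-209/45, 70/9)

1. B_x = -209/45  [line -8·x + 7·y + -458/5 = 0 ∩ |BC|² = 240701/2025]
2. B_y = 70/9  [line -8·x + 7·y + -458/5 = 0 ∩ |BC|² = 240701/2025]
   → B = (-209/45, 70/9)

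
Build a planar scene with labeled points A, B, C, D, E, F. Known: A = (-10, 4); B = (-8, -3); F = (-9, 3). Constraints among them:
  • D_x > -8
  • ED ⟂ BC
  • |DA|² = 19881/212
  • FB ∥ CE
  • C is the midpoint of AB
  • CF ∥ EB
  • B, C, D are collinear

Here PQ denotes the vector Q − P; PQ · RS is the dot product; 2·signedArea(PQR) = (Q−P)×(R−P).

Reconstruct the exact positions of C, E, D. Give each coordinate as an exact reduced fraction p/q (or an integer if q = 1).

1. C_x = -9  [C is the midpoint of AB]
2. C_y = 1/2  [C is the midpoint of AB]
   → C = (-9, 1/2)
3. E_x = -8  [CF ∥ EB ∩ FB ∥ CE]
4. E_y = -11/2  [CF ∥ EB ∩ FB ∥ CE]
   → E = (-8, -11/2)
5. D_x = -389/53  [B, C, D are collinear ∩ ED ⟂ BC]
6. D_y = -563/106  [B, C, D are collinear ∩ ED ⟂ BC]
   → D = (-389/53, -563/106)

C = (-9, 1/2)
D = (-389/53, -563/106)
E = (-8, -11/2)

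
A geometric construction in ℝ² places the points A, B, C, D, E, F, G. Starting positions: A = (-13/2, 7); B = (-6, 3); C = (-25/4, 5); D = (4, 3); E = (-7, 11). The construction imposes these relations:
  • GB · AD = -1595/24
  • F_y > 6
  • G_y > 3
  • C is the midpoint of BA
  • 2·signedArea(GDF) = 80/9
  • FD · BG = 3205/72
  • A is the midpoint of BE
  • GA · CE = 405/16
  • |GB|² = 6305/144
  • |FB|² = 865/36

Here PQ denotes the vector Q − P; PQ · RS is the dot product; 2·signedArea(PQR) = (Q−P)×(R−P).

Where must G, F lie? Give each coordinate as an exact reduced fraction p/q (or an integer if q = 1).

F = (-19/6, 7)
G = (7/12, 11/3)

1. G_x = 7/12  [GA · CE = 405/16 ∩ GB · AD = -1595/24]
2. G_y = 11/3  [GA · CE = 405/16 ∩ GB · AD = -1595/24]
   → G = (7/12, 11/3)
3. F_x = -19/6  [FD · BG = 3205/72 ∩ 2·signedArea(GDF) = 80/9]
4. F_y = 7  [FD · BG = 3205/72 ∩ 2·signedArea(GDF) = 80/9]
   → F = (-19/6, 7)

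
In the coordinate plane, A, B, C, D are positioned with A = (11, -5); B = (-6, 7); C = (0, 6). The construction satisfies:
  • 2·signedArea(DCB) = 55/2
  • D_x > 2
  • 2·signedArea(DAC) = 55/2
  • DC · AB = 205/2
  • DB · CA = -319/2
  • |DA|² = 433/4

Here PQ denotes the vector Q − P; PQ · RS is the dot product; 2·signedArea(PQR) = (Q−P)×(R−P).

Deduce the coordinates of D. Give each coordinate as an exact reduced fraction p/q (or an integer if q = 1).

1. D_x = 5/2  [2·signedArea(DCB) = 55/2 ∩ DC · AB = 205/2]
2. D_y = 1  [2·signedArea(DCB) = 55/2 ∩ DC · AB = 205/2]
   → D = (5/2, 1)

D = (5/2, 1)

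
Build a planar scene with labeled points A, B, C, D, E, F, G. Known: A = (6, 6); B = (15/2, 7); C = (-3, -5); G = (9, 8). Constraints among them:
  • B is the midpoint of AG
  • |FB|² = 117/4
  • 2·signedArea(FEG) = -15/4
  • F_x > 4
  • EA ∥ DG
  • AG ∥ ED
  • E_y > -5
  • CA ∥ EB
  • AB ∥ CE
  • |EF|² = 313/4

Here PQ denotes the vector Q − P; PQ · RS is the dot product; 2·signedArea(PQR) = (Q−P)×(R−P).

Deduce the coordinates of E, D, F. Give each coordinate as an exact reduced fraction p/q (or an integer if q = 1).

1. E_x = -3/2  [CA ∥ EB ∩ AB ∥ CE]
2. E_y = -4  [CA ∥ EB ∩ AB ∥ CE]
   → E = (-3/2, -4)
3. D_x = 3/2  [EA ∥ DG ∩ AG ∥ ED]
4. D_y = -2  [EA ∥ DG ∩ AG ∥ ED]
   → D = (3/2, -2)
5. F_x = 9/2  [line -12·x + 21/2·y + 111/4 = 0 ∩ |EF|² = 313/4]
6. F_y = 5/2  [line -12·x + 21/2·y + 111/4 = 0 ∩ |EF|² = 313/4]
   → F = (9/2, 5/2)

D = (3/2, -2)
E = (-3/2, -4)
F = (9/2, 5/2)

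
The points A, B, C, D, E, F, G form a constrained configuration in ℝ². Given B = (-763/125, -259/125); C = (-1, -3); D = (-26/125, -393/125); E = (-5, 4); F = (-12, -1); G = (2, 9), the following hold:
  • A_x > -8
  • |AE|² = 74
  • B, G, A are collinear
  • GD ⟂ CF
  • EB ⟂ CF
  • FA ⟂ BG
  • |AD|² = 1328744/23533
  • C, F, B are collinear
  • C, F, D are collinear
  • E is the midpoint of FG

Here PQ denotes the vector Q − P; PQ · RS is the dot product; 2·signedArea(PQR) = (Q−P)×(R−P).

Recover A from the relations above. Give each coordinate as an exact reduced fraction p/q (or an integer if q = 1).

A = (-22503036/2941625, -12307823/2941625)

1. A_x = -22503036/2941625  [B, G, A are collinear ∩ FA ⟂ BG]
2. A_y = -12307823/2941625  [B, G, A are collinear ∩ FA ⟂ BG]
   → A = (-22503036/2941625, -12307823/2941625)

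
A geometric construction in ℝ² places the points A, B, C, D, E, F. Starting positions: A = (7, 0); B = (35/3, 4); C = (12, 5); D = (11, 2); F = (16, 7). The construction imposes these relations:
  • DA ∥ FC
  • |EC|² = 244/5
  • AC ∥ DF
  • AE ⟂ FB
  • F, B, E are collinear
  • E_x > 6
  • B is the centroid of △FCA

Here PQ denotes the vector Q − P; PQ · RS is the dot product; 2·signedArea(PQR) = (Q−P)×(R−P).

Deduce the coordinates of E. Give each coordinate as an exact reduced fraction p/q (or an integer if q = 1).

1. E_x = 166/25  [F, B, E are collinear ∩ AE ⟂ FB]
2. E_y = 13/25  [F, B, E are collinear ∩ AE ⟂ FB]
   → E = (166/25, 13/25)

E = (166/25, 13/25)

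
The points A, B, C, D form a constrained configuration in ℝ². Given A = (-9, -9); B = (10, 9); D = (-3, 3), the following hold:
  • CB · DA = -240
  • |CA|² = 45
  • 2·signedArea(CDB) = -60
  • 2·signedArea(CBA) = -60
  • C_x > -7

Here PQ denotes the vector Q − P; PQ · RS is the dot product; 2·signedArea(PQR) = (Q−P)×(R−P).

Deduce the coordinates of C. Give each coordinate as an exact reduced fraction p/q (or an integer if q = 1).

C = (-6, -3)

1. C_x = -6  [2·signedArea(CBA) = -60 ∩ CB · DA = -240]
2. C_y = -3  [2·signedArea(CBA) = -60 ∩ CB · DA = -240]
   → C = (-6, -3)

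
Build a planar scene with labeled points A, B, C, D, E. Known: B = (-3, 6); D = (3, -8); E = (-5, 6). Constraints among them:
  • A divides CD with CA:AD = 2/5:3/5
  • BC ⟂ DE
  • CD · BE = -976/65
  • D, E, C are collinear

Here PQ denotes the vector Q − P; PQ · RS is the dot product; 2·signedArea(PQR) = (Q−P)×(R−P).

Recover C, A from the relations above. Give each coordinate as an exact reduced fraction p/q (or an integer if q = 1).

A = (-489/325, -38/325)
C = (-293/65, 334/65)

1. C_x = -293/65  [D, E, C are collinear ∩ BC ⟂ DE]
2. C_y = 334/65  [D, E, C are collinear ∩ BC ⟂ DE]
   → C = (-293/65, 334/65)
3. A_x = -489/325  [A divides CD with CA:AD = 2/5:3/5]
4. A_y = -38/325  [A divides CD with CA:AD = 2/5:3/5]
   → A = (-489/325, -38/325)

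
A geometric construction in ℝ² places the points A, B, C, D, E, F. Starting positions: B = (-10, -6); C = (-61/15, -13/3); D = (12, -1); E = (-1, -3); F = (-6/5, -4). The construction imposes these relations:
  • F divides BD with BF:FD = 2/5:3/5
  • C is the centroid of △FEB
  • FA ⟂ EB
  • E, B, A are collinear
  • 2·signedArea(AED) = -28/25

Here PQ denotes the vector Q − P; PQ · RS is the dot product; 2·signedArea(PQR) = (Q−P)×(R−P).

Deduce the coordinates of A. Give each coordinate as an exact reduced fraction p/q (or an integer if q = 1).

1. A_x = -37/25  [E, B, A are collinear ∩ FA ⟂ EB]
2. A_y = -79/25  [E, B, A are collinear ∩ FA ⟂ EB]
   → A = (-37/25, -79/25)

A = (-37/25, -79/25)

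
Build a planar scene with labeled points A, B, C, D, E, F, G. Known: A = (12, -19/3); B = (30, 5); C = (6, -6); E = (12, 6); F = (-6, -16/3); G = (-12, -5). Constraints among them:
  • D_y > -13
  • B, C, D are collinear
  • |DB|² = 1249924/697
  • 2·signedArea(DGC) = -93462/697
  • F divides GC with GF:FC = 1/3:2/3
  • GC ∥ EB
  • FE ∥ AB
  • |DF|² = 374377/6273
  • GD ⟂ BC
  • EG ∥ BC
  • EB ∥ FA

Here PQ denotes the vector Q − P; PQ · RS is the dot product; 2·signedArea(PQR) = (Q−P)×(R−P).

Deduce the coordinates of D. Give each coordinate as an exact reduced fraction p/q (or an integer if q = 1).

D = (-5922/697, -8813/697)

1. D_x = -5922/697  [B, C, D are collinear ∩ GD ⟂ BC]
2. D_y = -8813/697  [B, C, D are collinear ∩ GD ⟂ BC]
   → D = (-5922/697, -8813/697)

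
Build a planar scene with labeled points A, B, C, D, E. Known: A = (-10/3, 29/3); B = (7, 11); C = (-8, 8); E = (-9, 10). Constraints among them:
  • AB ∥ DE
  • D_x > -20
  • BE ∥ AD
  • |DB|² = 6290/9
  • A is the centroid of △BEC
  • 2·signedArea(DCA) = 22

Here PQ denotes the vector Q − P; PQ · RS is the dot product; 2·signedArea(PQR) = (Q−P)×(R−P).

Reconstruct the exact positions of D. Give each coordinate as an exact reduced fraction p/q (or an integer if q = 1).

1. D_x = -58/3  [AB ∥ DE ∩ BE ∥ AD]
2. D_y = 26/3  [AB ∥ DE ∩ BE ∥ AD]
   → D = (-58/3, 26/3)

D = (-58/3, 26/3)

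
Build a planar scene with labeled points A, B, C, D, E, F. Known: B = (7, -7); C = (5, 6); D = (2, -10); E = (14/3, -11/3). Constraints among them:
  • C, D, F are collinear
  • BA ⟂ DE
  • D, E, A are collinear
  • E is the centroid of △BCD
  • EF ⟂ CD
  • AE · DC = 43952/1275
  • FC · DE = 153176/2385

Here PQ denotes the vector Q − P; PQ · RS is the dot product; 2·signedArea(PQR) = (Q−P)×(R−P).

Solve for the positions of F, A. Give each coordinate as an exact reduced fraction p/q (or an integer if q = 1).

A = (1626/425, -2407/425)
F = (858/265, -2702/795)

1. F_x = 858/265  [C, D, F are collinear ∩ EF ⟂ CD]
2. F_y = -2702/795  [C, D, F are collinear ∩ EF ⟂ CD]
   → F = (858/265, -2702/795)
3. A_x = 1626/425  [D, E, A are collinear ∩ BA ⟂ DE]
4. A_y = -2407/425  [D, E, A are collinear ∩ BA ⟂ DE]
   → A = (1626/425, -2407/425)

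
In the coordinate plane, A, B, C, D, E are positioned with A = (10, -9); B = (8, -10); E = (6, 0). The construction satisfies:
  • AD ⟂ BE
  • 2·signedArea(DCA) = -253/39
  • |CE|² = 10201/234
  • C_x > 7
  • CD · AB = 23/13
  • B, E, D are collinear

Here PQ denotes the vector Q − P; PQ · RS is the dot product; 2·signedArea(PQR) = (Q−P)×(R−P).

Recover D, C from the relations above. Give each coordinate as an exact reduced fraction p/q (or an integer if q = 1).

1. D_x = 205/26  [B, E, D are collinear ∩ AD ⟂ BE]
2. D_y = -245/26  [B, E, D are collinear ∩ AD ⟂ BE]
   → D = (205/26, -245/26)
3. C_x = 569/78  [CD · AB = 23/13 ∩ 2·signedArea(DCA) = -253/39]
4. C_y = -505/78  [CD · AB = 23/13 ∩ 2·signedArea(DCA) = -253/39]
   → C = (569/78, -505/78)

C = (569/78, -505/78)
D = (205/26, -245/26)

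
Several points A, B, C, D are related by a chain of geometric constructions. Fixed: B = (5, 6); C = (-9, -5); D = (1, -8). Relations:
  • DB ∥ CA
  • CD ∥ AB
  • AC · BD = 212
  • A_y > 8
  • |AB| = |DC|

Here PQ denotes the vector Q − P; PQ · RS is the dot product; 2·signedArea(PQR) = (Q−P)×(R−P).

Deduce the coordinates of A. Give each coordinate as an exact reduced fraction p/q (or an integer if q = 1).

1. A_x = -5  [CD ∥ AB ∩ DB ∥ CA]
2. A_y = 9  [CD ∥ AB ∩ DB ∥ CA]
   → A = (-5, 9)

A = (-5, 9)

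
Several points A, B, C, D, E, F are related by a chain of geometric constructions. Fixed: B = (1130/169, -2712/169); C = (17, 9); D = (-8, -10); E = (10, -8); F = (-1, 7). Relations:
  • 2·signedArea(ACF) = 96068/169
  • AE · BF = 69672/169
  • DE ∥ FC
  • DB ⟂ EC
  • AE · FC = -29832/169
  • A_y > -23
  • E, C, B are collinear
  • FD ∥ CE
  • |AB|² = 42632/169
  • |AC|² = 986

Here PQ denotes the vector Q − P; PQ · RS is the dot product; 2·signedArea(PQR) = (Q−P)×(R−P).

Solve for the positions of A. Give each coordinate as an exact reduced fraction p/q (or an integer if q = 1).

1. A_x = 3612/169  [AE · BF = 69672/169 ∩ AE · FC = -29832/169]
2. A_y = -3734/169  [AE · BF = 69672/169 ∩ AE · FC = -29832/169]
   → A = (3612/169, -3734/169)

A = (3612/169, -3734/169)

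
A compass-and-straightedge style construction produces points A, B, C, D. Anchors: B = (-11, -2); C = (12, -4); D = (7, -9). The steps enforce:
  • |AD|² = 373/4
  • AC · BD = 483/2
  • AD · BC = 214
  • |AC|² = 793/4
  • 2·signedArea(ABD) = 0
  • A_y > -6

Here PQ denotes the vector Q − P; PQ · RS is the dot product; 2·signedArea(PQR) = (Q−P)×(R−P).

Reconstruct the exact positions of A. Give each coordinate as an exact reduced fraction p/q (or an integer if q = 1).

1. A_x = -2  [2·signedArea(ABD) = 0 ∩ AC · BD = 483/2]
2. A_y = -11/2  [2·signedArea(ABD) = 0 ∩ AC · BD = 483/2]
   → A = (-2, -11/2)

A = (-2, -11/2)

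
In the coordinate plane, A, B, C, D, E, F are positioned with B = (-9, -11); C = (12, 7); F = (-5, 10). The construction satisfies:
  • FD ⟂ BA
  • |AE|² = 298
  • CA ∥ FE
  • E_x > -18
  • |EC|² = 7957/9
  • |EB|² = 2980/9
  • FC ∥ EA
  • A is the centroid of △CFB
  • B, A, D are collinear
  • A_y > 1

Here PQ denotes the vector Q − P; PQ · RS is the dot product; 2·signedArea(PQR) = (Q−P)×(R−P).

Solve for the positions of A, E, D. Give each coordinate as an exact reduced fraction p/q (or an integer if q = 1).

1. A_x = -2/3  [A is the centroid of △CFB]
2. A_y = 2  [A is the centroid of △CFB]
   → A = (-2/3, 2)
3. E_x = -53/3  [FC ∥ EA ∩ CA ∥ FE]
4. E_y = 5  [FC ∥ EA ∩ CA ∥ FE]
   → E = (-53/3, 5)
5. D_x = 3661/2146  [B, A, D are collinear ∩ FD ⟂ BA]
6. D_y = 12235/2146  [B, A, D are collinear ∩ FD ⟂ BA]
   → D = (3661/2146, 12235/2146)

A = (-2/3, 2)
D = (3661/2146, 12235/2146)
E = (-53/3, 5)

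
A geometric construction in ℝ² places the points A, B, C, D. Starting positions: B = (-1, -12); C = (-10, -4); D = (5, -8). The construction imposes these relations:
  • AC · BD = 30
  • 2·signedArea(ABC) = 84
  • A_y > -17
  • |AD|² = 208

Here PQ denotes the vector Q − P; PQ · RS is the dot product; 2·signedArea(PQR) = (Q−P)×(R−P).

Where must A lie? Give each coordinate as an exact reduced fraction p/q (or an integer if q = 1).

A = (-7, -16)

1. A_x = -7  [2·signedArea(ABC) = 84 ∩ AC · BD = 30]
2. A_y = -16  [2·signedArea(ABC) = 84 ∩ AC · BD = 30]
   → A = (-7, -16)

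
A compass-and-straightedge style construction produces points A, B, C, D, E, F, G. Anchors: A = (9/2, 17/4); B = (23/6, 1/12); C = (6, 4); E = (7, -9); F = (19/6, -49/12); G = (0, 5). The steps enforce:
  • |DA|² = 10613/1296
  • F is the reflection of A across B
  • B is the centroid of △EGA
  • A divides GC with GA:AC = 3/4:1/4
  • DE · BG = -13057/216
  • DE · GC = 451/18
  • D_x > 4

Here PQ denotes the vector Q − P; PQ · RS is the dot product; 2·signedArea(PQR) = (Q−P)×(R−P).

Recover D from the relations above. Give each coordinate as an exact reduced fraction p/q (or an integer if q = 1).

D = (41/9, 25/18)

1. D_x = 41/9  [DE · GC = 451/18 ∩ DE · BG = -13057/216]
2. D_y = 25/18  [DE · GC = 451/18 ∩ DE · BG = -13057/216]
   → D = (41/9, 25/18)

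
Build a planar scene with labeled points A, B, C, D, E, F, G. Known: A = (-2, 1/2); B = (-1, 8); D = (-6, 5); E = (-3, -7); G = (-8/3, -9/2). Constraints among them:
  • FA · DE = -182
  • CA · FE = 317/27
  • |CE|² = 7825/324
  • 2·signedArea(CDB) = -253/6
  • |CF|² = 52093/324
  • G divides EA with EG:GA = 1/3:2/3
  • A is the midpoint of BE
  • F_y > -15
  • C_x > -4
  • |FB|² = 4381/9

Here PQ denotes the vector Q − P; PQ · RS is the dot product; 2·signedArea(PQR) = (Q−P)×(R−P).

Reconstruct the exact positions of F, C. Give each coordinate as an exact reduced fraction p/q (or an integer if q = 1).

1. C_x = -35/9  [line -3·x + 5·y + -5/6 = 0 ∩ |CE|² = 7825/324]
2. C_y = -13/6  [line -3·x + 5·y + -5/6 = 0 ∩ |CE|² = 7825/324]
   → C = (-35/9, -13/6)
3. F_x = 2/3  [FA · DE = -182 ∩ CA · FE = 317/27]
4. F_y = -14  [FA · DE = -182 ∩ CA · FE = 317/27]
   → F = (2/3, -14)

C = (-35/9, -13/6)
F = (2/3, -14)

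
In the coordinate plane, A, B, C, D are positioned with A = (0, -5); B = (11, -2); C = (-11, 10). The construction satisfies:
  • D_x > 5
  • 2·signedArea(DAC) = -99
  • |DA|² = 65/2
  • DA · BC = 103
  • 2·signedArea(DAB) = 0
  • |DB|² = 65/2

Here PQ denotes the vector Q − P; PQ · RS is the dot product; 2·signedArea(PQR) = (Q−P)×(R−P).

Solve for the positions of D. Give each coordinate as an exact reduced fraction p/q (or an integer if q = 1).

1. D_x = 11/2  [2·signedArea(DAB) = 0 ∩ 2·signedArea(DAC) = -99]
2. D_y = -7/2  [2·signedArea(DAB) = 0 ∩ 2·signedArea(DAC) = -99]
   → D = (11/2, -7/2)

D = (11/2, -7/2)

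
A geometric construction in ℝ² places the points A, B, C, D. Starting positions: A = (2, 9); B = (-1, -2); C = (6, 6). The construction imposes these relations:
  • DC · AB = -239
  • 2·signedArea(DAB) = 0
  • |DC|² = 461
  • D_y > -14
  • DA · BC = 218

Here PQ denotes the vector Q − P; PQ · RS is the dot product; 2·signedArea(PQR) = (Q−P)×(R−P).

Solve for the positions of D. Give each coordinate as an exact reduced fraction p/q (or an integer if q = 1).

D = (-4, -13)

1. D_x = -4  [2·signedArea(DAB) = 0 ∩ DC · AB = -239]
2. D_y = -13  [2·signedArea(DAB) = 0 ∩ DC · AB = -239]
   → D = (-4, -13)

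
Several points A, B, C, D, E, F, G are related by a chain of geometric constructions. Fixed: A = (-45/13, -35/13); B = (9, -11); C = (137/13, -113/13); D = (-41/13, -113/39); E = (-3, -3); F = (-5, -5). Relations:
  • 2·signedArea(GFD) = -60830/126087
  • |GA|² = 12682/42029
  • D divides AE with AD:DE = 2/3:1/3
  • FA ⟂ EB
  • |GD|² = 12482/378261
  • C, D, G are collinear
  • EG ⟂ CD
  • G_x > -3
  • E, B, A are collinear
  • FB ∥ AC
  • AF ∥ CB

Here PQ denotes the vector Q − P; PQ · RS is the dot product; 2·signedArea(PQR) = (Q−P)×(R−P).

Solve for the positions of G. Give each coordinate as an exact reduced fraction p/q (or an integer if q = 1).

1. G_x = -125522/42029  [C, D, G are collinear ∩ EG ⟂ CD]
2. G_y = -124752/42029  [C, D, G are collinear ∩ EG ⟂ CD]
   → G = (-125522/42029, -124752/42029)

G = (-125522/42029, -124752/42029)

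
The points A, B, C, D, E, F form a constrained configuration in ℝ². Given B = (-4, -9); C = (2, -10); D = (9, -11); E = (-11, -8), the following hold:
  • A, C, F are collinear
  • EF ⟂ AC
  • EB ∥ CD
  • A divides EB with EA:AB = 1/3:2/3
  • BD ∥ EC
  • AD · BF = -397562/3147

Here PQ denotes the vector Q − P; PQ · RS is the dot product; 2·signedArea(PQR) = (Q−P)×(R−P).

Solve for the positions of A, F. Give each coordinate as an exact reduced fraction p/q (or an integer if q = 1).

1. A_x = -26/3  [A divides EB with EA:AB = 1/3:2/3]
2. A_y = -25/3  [A divides EB with EA:AB = 1/3:2/3]
   → A = (-26/3, -25/3)
3. F_x = -11534/1049  [A, C, F are collinear ∩ EF ⟂ AC]
4. F_y = -8360/1049  [A, C, F are collinear ∩ EF ⟂ AC]
   → F = (-11534/1049, -8360/1049)

A = (-26/3, -25/3)
F = (-11534/1049, -8360/1049)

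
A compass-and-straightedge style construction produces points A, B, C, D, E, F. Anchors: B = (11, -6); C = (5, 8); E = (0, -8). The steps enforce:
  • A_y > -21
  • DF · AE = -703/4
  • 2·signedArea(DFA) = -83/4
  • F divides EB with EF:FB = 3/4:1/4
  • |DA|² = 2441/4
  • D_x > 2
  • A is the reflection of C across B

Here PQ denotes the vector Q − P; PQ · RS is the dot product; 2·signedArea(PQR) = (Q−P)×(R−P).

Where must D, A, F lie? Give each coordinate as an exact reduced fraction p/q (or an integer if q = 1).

A = (17, -20)
D = (5/2, 0)
F = (33/4, -13/2)

1. A_x = 17  [A is the reflection of C across B]
2. A_y = -20  [A is the reflection of C across B]
   → A = (17, -20)
3. F_x = 33/4  [F divides EB with EF:FB = 3/4:1/4]
4. F_y = -13/2  [F divides EB with EF:FB = 3/4:1/4]
   → F = (33/4, -13/2)
5. D_x = 5/2  [DF · AE = -703/4 ∩ 2·signedArea(DFA) = -83/4]
6. D_y = 0  [DF · AE = -703/4 ∩ 2·signedArea(DFA) = -83/4]
   → D = (5/2, 0)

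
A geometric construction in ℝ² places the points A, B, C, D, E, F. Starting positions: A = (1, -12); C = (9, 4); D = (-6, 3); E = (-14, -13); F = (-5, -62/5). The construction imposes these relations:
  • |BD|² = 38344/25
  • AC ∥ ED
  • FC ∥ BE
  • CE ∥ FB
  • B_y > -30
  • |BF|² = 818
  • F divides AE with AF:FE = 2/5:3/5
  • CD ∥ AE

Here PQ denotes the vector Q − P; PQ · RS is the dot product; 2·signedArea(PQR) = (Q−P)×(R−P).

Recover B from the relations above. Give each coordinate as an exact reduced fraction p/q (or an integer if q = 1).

B = (-28, -147/5)

1. B_x = -28  [FC ∥ BE ∩ CE ∥ FB]
2. B_y = -147/5  [FC ∥ BE ∩ CE ∥ FB]
   → B = (-28, -147/5)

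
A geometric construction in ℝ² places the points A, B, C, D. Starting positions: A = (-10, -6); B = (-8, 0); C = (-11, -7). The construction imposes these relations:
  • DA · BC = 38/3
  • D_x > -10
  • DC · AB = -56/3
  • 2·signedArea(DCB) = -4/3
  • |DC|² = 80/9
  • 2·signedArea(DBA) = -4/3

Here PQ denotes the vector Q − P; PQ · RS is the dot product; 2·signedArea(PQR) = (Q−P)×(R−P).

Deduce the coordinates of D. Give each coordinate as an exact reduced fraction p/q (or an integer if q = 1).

D = (-29/3, -13/3)

1. D_x = -29/3  [2·signedArea(DBA) = -4/3 ∩ DC · AB = -56/3]
2. D_y = -13/3  [2·signedArea(DBA) = -4/3 ∩ DC · AB = -56/3]
   → D = (-29/3, -13/3)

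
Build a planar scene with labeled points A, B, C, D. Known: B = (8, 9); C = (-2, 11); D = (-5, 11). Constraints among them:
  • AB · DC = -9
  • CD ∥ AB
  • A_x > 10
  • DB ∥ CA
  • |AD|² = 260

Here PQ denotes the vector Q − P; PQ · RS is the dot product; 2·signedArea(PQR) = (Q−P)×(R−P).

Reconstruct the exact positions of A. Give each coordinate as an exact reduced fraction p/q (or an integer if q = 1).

1. A_x = 11  [CD ∥ AB ∩ DB ∥ CA]
2. A_y = 9  [CD ∥ AB ∩ DB ∥ CA]
   → A = (11, 9)

A = (11, 9)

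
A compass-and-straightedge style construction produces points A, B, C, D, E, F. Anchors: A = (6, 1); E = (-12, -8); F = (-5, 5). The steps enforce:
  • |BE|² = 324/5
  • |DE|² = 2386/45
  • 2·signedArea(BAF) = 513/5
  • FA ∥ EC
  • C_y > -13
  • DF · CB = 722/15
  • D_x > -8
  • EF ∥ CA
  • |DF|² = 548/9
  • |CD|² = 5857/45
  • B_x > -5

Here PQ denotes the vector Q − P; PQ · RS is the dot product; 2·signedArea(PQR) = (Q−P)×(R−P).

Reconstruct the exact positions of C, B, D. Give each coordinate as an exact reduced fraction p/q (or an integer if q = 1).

1. C_x = -1  [EF ∥ CA ∩ FA ∥ EC]
2. C_y = -12  [EF ∥ CA ∩ FA ∥ EC]
   → C = (-1, -12)
3. B_x = -24/5  [line -4·x + -11·y + -338/5 = 0 ∩ |BE|² = 324/5]
4. B_y = -22/5  [line -4·x + -11·y + -338/5 = 0 ∩ |BE|² = 324/5]
   → B = (-24/5, -22/5)
5. D_x = -109/15  [line 19/5·x + -38/5·y + 133/15 = 0 ∩ |DE|² = 2386/45]
6. D_y = -37/15  [line 19/5·x + -38/5·y + 133/15 = 0 ∩ |DE|² = 2386/45]
   → D = (-109/15, -37/15)

B = (-24/5, -22/5)
C = (-1, -12)
D = (-109/15, -37/15)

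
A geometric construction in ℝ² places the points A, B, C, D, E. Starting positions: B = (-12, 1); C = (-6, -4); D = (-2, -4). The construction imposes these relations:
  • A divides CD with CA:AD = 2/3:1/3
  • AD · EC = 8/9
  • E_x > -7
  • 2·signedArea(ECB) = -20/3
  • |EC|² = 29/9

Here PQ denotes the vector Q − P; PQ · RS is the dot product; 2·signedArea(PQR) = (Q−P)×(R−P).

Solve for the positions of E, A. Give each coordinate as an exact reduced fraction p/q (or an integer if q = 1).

1. A_x = -10/3  [A divides CD with CA:AD = 2/3:1/3]
2. A_y = -4  [A divides CD with CA:AD = 2/3:1/3]
   → A = (-10/3, -4)
3. E_x = -20/3  [2·signedArea(ECB) = -20/3 ∩ AD · EC = 8/9]
4. E_y = -7/3  [2·signedArea(ECB) = -20/3 ∩ AD · EC = 8/9]
   → E = (-20/3, -7/3)

A = (-10/3, -4)
E = (-20/3, -7/3)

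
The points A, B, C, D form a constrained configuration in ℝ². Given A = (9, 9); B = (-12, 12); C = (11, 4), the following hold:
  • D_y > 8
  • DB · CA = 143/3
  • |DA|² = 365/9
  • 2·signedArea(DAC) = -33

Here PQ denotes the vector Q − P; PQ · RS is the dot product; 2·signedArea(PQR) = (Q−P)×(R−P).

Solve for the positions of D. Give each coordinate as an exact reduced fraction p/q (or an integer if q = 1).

D = (8/3, 25/3)

1. D_x = 8/3  [2·signedArea(DAC) = -33 ∩ DB · CA = 143/3]
2. D_y = 25/3  [2·signedArea(DAC) = -33 ∩ DB · CA = 143/3]
   → D = (8/3, 25/3)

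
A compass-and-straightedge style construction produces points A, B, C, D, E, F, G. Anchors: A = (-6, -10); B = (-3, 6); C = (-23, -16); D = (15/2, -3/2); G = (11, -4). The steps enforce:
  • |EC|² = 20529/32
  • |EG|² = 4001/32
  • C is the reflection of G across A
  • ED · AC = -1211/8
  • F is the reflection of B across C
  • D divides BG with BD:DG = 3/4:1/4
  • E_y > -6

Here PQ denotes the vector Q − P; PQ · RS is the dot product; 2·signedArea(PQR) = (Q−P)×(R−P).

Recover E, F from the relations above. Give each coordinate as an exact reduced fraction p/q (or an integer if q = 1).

E = (-1/8, -41/8)
F = (-43, -38)

1. E_x = -1/8  [line 17·x + 6·y + 263/8 = 0 ∩ |EC|² = 20529/32]
2. E_y = -41/8  [line 17·x + 6·y + 263/8 = 0 ∩ |EC|² = 20529/32]
   → E = (-1/8, -41/8)
3. F_x = -43  [F is the reflection of B across C]
4. F_y = -38  [F is the reflection of B across C]
   → F = (-43, -38)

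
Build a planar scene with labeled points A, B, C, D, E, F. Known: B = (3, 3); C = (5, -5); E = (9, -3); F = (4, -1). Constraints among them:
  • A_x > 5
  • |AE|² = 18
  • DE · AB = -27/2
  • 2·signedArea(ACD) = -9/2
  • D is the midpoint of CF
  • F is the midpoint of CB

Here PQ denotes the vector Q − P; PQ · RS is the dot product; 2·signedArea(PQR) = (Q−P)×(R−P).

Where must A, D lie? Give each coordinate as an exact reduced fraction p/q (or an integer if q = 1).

1. D_x = 9/2  [D is the midpoint of CF]
2. D_y = -3  [D is the midpoint of CF]
   → D = (9/2, -3)
3. A_x = 6  [2·signedArea(ACD) = -9/2 ∩ DE · AB = -27/2]
4. A_y = 0  [2·signedArea(ACD) = -9/2 ∩ DE · AB = -27/2]
   → A = (6, 0)

A = (6, 0)
D = (9/2, -3)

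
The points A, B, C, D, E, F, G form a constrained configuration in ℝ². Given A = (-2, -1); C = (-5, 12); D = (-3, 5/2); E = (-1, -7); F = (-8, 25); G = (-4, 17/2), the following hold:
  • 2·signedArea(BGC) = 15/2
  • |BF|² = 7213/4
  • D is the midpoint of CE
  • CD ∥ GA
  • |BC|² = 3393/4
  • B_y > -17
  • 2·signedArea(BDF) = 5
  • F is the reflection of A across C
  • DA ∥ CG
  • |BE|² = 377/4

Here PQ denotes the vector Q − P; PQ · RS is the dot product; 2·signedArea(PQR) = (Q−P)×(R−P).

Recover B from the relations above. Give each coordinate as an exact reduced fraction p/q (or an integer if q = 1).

B = (1, -33/2)

1. B_x = 1  [2·signedArea(BGC) = 15/2 ∩ 2·signedArea(BDF) = 5]
2. B_y = -33/2  [2·signedArea(BGC) = 15/2 ∩ 2·signedArea(BDF) = 5]
   → B = (1, -33/2)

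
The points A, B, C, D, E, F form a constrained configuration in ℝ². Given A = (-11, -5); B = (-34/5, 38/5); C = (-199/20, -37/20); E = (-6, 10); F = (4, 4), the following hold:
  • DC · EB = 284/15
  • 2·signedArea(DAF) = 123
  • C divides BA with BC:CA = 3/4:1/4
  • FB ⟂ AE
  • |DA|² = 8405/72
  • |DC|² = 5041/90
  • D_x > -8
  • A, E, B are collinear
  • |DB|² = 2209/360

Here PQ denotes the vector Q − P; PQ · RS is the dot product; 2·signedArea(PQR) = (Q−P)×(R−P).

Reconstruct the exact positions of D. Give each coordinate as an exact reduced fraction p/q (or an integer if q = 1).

D = (-91/12, 21/4)

1. D_x = -91/12  [2·signedArea(DAF) = 123 ∩ DC · EB = 284/15]
2. D_y = 21/4  [2·signedArea(DAF) = 123 ∩ DC · EB = 284/15]
   → D = (-91/12, 21/4)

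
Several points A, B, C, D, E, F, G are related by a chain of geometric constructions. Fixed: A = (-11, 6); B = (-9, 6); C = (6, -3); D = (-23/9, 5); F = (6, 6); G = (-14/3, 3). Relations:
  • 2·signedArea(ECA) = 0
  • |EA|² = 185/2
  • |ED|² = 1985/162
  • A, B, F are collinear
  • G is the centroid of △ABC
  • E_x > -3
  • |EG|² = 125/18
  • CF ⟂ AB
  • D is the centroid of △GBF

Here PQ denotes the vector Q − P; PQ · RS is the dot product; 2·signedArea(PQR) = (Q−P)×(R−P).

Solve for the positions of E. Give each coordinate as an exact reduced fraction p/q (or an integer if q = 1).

1. E_x = -5/2  [line -9·x + -17·y + 3 = 0 ∩ |EA|² = 185/2]
2. E_y = 3/2  [line -9·x + -17·y + 3 = 0 ∩ |EA|² = 185/2]
   → E = (-5/2, 3/2)

E = (-5/2, 3/2)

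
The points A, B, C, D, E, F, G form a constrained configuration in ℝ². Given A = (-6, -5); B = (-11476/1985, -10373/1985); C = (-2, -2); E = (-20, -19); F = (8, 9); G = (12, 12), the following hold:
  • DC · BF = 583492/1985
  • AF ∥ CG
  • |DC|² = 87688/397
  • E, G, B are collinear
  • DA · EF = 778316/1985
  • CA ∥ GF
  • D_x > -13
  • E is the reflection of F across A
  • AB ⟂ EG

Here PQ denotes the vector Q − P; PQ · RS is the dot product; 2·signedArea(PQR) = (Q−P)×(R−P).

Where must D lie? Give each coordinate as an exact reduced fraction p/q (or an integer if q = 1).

1. D_x = -25588/1985  [DA · EF = 778316/1985 ∩ DC · BF = 583492/1985]
2. D_y = -24044/1985  [DA · EF = 778316/1985 ∩ DC · BF = 583492/1985]
   → D = (-25588/1985, -24044/1985)

D = (-25588/1985, -24044/1985)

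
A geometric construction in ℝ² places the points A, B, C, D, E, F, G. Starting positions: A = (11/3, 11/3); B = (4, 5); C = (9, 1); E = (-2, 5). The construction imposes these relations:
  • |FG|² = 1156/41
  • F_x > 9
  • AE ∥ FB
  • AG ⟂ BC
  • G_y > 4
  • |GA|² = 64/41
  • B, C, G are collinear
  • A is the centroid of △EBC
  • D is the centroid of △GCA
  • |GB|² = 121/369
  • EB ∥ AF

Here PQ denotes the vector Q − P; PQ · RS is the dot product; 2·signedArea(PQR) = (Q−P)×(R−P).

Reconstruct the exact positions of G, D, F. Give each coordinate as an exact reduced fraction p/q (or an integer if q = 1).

D = (2105/369, 1145/369)
F = (29/3, 11/3)
G = (547/123, 571/123)

1. G_x = 547/123  [B, C, G are collinear ∩ AG ⟂ BC]
2. G_y = 571/123  [B, C, G are collinear ∩ AG ⟂ BC]
   → G = (547/123, 571/123)
3. D_x = 2105/369  [D is the centroid of △GCA]
4. D_y = 1145/369  [D is the centroid of △GCA]
   → D = (2105/369, 1145/369)
5. F_x = 29/3  [AE ∥ FB ∩ EB ∥ AF]
6. F_y = 11/3  [AE ∥ FB ∩ EB ∥ AF]
   → F = (29/3, 11/3)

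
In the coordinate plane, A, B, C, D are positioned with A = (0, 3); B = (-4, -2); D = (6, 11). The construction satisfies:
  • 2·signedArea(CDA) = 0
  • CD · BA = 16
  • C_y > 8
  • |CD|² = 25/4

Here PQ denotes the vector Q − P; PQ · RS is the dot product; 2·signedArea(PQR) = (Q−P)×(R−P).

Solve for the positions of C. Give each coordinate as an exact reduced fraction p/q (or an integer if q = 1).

1. C_x = 9/2  [2·signedArea(CDA) = 0 ∩ CD · BA = 16]
2. C_y = 9  [2·signedArea(CDA) = 0 ∩ CD · BA = 16]
   → C = (9/2, 9)

C = (9/2, 9)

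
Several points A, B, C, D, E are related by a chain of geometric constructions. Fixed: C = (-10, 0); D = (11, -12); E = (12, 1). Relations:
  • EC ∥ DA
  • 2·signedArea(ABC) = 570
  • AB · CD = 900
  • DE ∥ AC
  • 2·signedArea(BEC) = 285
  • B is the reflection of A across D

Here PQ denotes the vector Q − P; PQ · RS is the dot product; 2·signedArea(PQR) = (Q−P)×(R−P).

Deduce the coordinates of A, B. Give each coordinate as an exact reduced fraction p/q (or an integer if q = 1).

1. A_x = -11  [DE ∥ AC ∩ EC ∥ DA]
2. A_y = -13  [DE ∥ AC ∩ EC ∥ DA]
   → A = (-11, -13)
3. B_x = 33  [B is the reflection of A across D]
4. B_y = -11  [B is the reflection of A across D]
   → B = (33, -11)

A = (-11, -13)
B = (33, -11)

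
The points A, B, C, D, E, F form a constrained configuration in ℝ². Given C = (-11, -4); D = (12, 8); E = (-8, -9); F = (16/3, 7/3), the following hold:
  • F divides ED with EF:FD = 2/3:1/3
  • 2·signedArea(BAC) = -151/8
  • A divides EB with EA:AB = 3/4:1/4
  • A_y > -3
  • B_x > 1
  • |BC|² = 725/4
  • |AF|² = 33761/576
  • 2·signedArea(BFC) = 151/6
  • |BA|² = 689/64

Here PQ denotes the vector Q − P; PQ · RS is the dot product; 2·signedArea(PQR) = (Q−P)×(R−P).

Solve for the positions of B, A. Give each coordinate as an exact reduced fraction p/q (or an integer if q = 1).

1. B_x = 2  [line 19/3·x + -49/3·y + -125/6 = 0 ∩ |BC|² = 725/4]
2. B_y = -1/2  [line 19/3·x + -49/3·y + -125/6 = 0 ∩ |BC|² = 725/4]
   → B = (2, -1/2)
3. A_x = -1/2  [A divides EB with EA:AB = 3/4:1/4]
4. A_y = -21/8  [A divides EB with EA:AB = 3/4:1/4]
   → A = (-1/2, -21/8)

A = (-1/2, -21/8)
B = (2, -1/2)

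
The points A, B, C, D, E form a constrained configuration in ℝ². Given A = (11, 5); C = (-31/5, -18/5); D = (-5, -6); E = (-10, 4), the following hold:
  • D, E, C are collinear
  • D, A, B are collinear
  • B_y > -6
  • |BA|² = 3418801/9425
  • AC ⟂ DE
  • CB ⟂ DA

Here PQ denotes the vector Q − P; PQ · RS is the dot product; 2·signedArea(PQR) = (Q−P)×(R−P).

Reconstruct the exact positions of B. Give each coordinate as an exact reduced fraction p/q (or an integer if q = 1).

B = (-8849/1885, -10914/1885)

1. B_x = -8849/1885  [D, A, B are collinear ∩ CB ⟂ DA]
2. B_y = -10914/1885  [D, A, B are collinear ∩ CB ⟂ DA]
   → B = (-8849/1885, -10914/1885)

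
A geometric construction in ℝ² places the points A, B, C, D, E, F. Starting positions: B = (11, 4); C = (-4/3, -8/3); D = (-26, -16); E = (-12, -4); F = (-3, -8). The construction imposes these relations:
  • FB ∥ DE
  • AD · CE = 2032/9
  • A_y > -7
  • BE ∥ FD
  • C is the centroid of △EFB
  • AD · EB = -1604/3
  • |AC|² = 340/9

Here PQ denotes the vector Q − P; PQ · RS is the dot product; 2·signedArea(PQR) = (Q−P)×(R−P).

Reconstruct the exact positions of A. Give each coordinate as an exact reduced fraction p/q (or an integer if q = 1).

A = (-6, -20/3)

1. A_x = -6  [AD · EB = -1604/3 ∩ AD · CE = 2032/9]
2. A_y = -20/3  [AD · EB = -1604/3 ∩ AD · CE = 2032/9]
   → A = (-6, -20/3)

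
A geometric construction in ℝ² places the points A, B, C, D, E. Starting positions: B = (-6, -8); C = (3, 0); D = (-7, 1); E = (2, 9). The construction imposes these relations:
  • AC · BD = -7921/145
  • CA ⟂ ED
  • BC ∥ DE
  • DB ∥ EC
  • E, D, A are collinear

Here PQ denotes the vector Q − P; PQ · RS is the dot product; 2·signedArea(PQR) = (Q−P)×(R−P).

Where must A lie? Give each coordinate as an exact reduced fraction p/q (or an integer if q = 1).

A = (-277/145, 801/145)

1. A_x = -277/145  [E, D, A are collinear ∩ CA ⟂ ED]
2. A_y = 801/145  [E, D, A are collinear ∩ CA ⟂ ED]
   → A = (-277/145, 801/145)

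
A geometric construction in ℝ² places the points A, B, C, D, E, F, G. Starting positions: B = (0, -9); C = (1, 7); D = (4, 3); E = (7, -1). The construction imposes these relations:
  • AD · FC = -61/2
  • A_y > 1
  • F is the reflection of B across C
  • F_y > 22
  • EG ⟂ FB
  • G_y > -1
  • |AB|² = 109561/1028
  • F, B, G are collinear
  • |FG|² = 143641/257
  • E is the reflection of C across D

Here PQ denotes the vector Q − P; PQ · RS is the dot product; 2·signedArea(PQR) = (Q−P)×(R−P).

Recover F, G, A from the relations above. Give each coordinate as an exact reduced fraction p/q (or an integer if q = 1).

1. F_x = 2  [F is the reflection of B across C]
2. F_y = 23  [F is the reflection of B across C]
   → F = (2, 23)
3. G_x = 135/257  [F, B, G are collinear ∩ EG ⟂ FB]
4. G_y = -153/257  [F, B, G are collinear ∩ EG ⟂ FB]
   → G = (135/257, -153/257)
5. A_x = 331/514  [line 1·x + 16·y + -43/2 = 0 ∩ |AB|² = 109561/1028]
6. A_y = 335/257  [line 1·x + 16·y + -43/2 = 0 ∩ |AB|² = 109561/1028]
   → A = (331/514, 335/257)

A = (331/514, 335/257)
F = (2, 23)
G = (135/257, -153/257)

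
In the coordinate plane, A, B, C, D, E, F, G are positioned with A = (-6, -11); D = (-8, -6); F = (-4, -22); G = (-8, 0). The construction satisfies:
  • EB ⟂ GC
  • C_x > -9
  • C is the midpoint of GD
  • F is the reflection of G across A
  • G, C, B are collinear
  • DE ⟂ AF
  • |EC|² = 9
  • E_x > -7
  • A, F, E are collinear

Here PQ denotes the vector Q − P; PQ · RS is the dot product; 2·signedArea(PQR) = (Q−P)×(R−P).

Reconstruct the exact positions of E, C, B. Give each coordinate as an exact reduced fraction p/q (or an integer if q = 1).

B = (-8, -726/125)
C = (-8, -3)
E = (-868/125, -726/125)

1. E_x = -868/125  [A, F, E are collinear ∩ DE ⟂ AF]
2. E_y = -726/125  [A, F, E are collinear ∩ DE ⟂ AF]
   → E = (-868/125, -726/125)
3. C_x = -8  [C is the midpoint of GD]
4. C_y = -3  [C is the midpoint of GD]
   → C = (-8, -3)
5. B_x = -8  [G, C, B are collinear ∩ EB ⟂ GC]
6. B_y = -726/125  [G, C, B are collinear ∩ EB ⟂ GC]
   → B = (-8, -726/125)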